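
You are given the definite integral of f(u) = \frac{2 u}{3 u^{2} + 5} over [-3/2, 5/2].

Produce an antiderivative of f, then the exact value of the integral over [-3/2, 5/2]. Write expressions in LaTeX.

The substitution w = u^{2} + \frac{5}{3} works: f is exactly (dF/dw)*(dw/du) for that inner function.
F(u) = \frac{\log{\left(u^{2} + \frac{5}{3} \right)}}{3} is an antiderivative of f.
Check: d/du[\frac{\log{\left(u^{2} + \frac{5}{3} \right)}}{3}] = \frac{2 u}{3 u^{2} + 5} = f(u).
F(5/2) = \frac{\log{\left(\frac{95}{12} \right)}}{3}; F(-3/2) = \frac{\log{\left(\frac{47}{12} \right)}}{3}.
Integral = F(5/2) - F(-3/2) = - \frac{\log{\left(\frac{47}{12} \right)}}{3} + \frac{\log{\left(\frac{95}{12} \right)}}{3}.

Antiderivative: F(u) = \frac{\log{\left(u^{2} + \frac{5}{3} \right)}}{3}; value = - \frac{\log{\left(\frac{47}{12} \right)}}{3} + \frac{\log{\left(\frac{95}{12} \right)}}{3}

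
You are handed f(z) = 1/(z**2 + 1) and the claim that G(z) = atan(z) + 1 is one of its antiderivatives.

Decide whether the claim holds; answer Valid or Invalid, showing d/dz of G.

Valid: G'(z) = f(z).

d/dz[G] = 1/(z**2 + 1)
This equals f(z) exactly, so the claim holds.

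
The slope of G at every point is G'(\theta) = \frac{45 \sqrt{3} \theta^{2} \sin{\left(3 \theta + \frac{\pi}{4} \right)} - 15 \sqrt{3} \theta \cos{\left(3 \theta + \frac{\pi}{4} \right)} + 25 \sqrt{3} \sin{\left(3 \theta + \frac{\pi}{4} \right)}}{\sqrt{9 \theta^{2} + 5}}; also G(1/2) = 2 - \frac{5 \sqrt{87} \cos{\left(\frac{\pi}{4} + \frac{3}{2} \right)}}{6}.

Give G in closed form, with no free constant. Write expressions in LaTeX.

G(\theta) = - 5 \sqrt{3 \theta^{2} + \frac{5}{3}} \cos{\left(3 \theta + \frac{\pi}{4} \right)} + 2

G'(\theta) has the shape u'v + uv' for u = - 5 \sqrt{3 \theta^{2} + \frac{5}{3}} and v = \cos{\left(3 \theta + \frac{\pi}{4} \right)} — it is the derivative of the product u*v.
A general antiderivative is - 5 \sqrt{3 \theta^{2} + \frac{5}{3}} \cos{\left(3 \theta + \frac{\pi}{4} \right)} + C.
The condition gives C = 2 - \frac{5 \sqrt{87} \cos{\left(\frac{\pi}{4} + \frac{3}{2} \right)}}{6} - (- \frac{5 \sqrt{87} \cos{\left(\frac{\pi}{4} + \frac{3}{2} \right)}}{6}) = 2.
So G(\theta) = - 5 \sqrt{3 \theta^{2} + \frac{5}{3}} \cos{\left(3 \theta + \frac{\pi}{4} \right)} + 2.
Check: d/d\theta[- 5 \sqrt{3 \theta^{2} + \frac{5}{3}} \cos{\left(3 \theta + \frac{\pi}{4} \right)} + 2] = \frac{\sqrt{3} \left(135 \theta^{2} \sin{\left(3 \theta + \frac{\pi}{4} \right)} - 45 \theta \cos{\left(3 \theta + \frac{\pi}{4} \right)} + 75 \sin{\left(3 \theta + \frac{\pi}{4} \right)}\right)}{3 \sqrt{9 \theta^{2} + 5}}, which equals G'(\theta).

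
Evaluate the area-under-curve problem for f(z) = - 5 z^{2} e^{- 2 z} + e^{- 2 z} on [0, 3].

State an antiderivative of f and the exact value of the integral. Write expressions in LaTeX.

f has the shape u'v + uv' for u = \frac{5 z^{2}}{2} + \frac{5 z}{2} + \frac{3}{4} and v = e^{- 2 z} — it is the derivative of the product u*v.
F(z) = \frac{\left(10 z^{2} + 10 z + 3\right) e^{- 2 z}}{4} is an antiderivative of f.
Check: d/dz[\frac{\left(10 z^{2} + 10 z + 3\right) e^{- 2 z}}{4}] = \left(1 - 5 z^{2}\right) e^{- 2 z}, which equals f(z).
F(3) = \frac{123}{4 e^{6}}; F(0) = \frac{3}{4}.
Integral = F(3) - F(0) = - \frac{3}{4} + \frac{123}{4 e^{6}}.

Antiderivative: F(z) = \frac{\left(10 z^{2} + 10 z + 3\right) e^{- 2 z}}{4}; value = - \frac{3}{4} + \frac{123}{4 e^{6}}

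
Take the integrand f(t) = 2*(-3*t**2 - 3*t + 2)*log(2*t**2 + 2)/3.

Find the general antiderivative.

Differentiate the proposed F(t) back; it has to land on f(t) exactly.
Check: d/dt[-2*t**3*log(2*t**2 + 2)/3 + 4*t**3/9 - t**2*log(2*t**2 + 2) + t**2 + 4*t*log(2*t**2 + 2)/3 - 4*t - log(t**2 + 1) + 4*atan(t)] = -2*t**2*log(t**2 + 1) - 2*t**2*log(2) - 2*t*log(t**2 + 1) - 2*t*log(2) + 4*log(t**2 + 1)/3 + 4*log(2)/3, which equals f(t).

F(t) = -2*t**3*log(2*t**2 + 2)/3 + 4*t**3/9 - t**2*log(2*t**2 + 2) + t**2 + 4*t*log(2*t**2 + 2)/3 - 4*t - log(t**2 + 1) + 4*atan(t) + C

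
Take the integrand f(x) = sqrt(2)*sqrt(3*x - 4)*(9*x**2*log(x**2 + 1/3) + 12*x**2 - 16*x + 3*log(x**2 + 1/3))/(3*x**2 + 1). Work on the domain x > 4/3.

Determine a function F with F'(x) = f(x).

An antiderivative is F(x) = 2*sqrt(2)*(3*x - 4)**(3/2)*log(x**2 + 1/3)/3.

f has the shape u'v + uv' for u = 8*(3*x/2 - 2)**(3/2)/3 and v = log(x**2 + 1/3) — it is the derivative of the product u*v.
Check: d/dx[2*sqrt(2)*(3*x - 4)**(3/2)*log(x**2 + 1/3)/3] = (9*sqrt(2)*x**2*sqrt(3*x - 4)*log(x**2 + 1/3) + 12*sqrt(2)*x**2*sqrt(3*x - 4) - 16*sqrt(2)*x*sqrt(3*x - 4) + 3*sqrt(2)*sqrt(3*x - 4)*log(x**2 + 1/3))/(3*x**2 + 1), which equals f(x).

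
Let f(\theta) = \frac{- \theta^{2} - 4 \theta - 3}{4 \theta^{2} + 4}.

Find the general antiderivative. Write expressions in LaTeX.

For F(\theta) to be correct the identity F'(\theta) - f(\theta) = 0 must hold.
Check: d/d\theta[- \frac{\theta}{4} - \frac{\log{\left(\theta^{2} + 1 \right)}}{2} - \frac{\operatorname{atan}{\left(\theta \right)}}{2}] = \frac{- \theta^{2} - 4 \theta - 3}{4 \theta^{2} + 4} = f(\theta).

F(\theta) = - \frac{\theta}{4} - \frac{\log{\left(\theta^{2} + 1 \right)}}{2} - \frac{\operatorname{atan}{\left(\theta \right)}}{2} + C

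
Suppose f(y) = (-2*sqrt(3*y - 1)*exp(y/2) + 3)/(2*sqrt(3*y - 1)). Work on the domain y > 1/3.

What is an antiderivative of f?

An antiderivative is F(y) = sqrt(3*y - 1) - 2*exp(y/2).

Recover f(y) by differentiating a candidate F(y); any mismatch rules it out.
Check: d/dy[sqrt(3*y - 1) - 2*exp(y/2)] = (-2*sqrt(3*y - 1)*exp(y/2) + 3)/(2*sqrt(3*y - 1)) = f(y).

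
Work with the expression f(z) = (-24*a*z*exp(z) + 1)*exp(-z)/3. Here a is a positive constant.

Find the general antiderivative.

For F(z) to be correct the identity F'(z) - f(z) = 0 must hold.
Check: d/dz[-4*a*z**2 - exp(-z)/3] = (-24*a*z*exp(z) + 1)*exp(-z)/3 = f(z).

F(z) = -4*a*z**2 - exp(-z)/3 + C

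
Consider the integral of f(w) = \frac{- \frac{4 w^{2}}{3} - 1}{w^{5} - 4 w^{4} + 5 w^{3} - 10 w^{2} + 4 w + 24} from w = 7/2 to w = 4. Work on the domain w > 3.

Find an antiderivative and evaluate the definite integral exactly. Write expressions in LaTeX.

Factor the denominator (3 \left(w - 3\right) \left(w - 2\right) \left(w + 1\right) \left(w^{2} + 4\right)) and decompose: f = \frac{3 w + 22}{120 \left(w^{2} + 4\right)} - \frac{7}{180 \left(w + 1\right)} + \frac{19}{72 \left(w - 2\right)} - \frac{1}{4 \left(w - 3\right)}; each piece integrates to a log, atan, or power term.
F(w) = - \frac{\log{\left(w - 3 \right)}}{4} + \frac{19 \log{\left(w - 2 \right)}}{72} - \frac{7 \log{\left(w + 1 \right)}}{180} + \frac{\log{\left(w^{2} + 4 \right)}}{80} + \frac{11 \operatorname{atan}{\left(\frac{w}{2} \right)}}{120} is an antiderivative of f.
Check: d/dw[- \frac{\log{\left(w - 3 \right)}}{4} + \frac{19 \log{\left(w - 2 \right)}}{72} - \frac{7 \log{\left(w + 1 \right)}}{180} + \frac{\log{\left(w^{2} + 4 \right)}}{80} + \frac{11 \operatorname{atan}{\left(\frac{w}{2} \right)}}{120}] = \frac{- 4 w^{2} - 3}{3 w^{5} - 12 w^{4} + 15 w^{3} - 30 w^{2} + 12 w + 72}, which equals f(w).
F(4) = - \frac{7 \log{\left(5 \right)}}{180} + \frac{\log{\left(20 \right)}}{80} + \frac{11 \operatorname{atan}{\left(2 \right)}}{120} + \frac{19 \log{\left(2 \right)}}{72}; F(7/2) = - \frac{7 \log{\left(\frac{9}{2} \right)}}{180} + \frac{\log{\left(\frac{65}{4} \right)}}{80} + \frac{11 \operatorname{atan}{\left(\frac{7}{4} \right)}}{120} + \frac{19 \log{\left(\frac{3}{2} \right)}}{72} + \frac{\log{\left(2 \right)}}{4}.
Integral = F(4) - F(7/2) = - \frac{19 \log{\left(\frac{3}{2} \right)}}{72} - \frac{11 \operatorname{atan}{\left(\frac{7}{4} \right)}}{120} - \frac{7 \log{\left(5 \right)}}{180} - \frac{\log{\left(\frac{65}{4} \right)}}{80} + \frac{\log{\left(2 \right)}}{72} + \frac{\log{\left(20 \right)}}{80} + \frac{7 \log{\left(\frac{9}{2} \right)}}{180} + \frac{11 \operatorname{atan}{\left(2 \right)}}{120}.

Antiderivative: F(w) = - \frac{\log{\left(w - 3 \right)}}{4} + \frac{19 \log{\left(w - 2 \right)}}{72} - \frac{7 \log{\left(w + 1 \right)}}{180} + \frac{\log{\left(w^{2} + 4 \right)}}{80} + \frac{11 \operatorname{atan}{\left(\frac{w}{2} \right)}}{120}; value = - \frac{19 \log{\left(\frac{3}{2} \right)}}{72} - \frac{11 \operatorname{atan}{\left(\frac{7}{4} \right)}}{120} - \frac{7 \log{\left(5 \right)}}{180} - \frac{\log{\left(\frac{65}{4} \right)}}{80} + \frac{\log{\left(2 \right)}}{72} + \frac{\log{\left(20 \right)}}{80} + \frac{7 \log{\left(\frac{9}{2} \right)}}{180} + \frac{11 \operatorname{atan}{\left(2 \right)}}{120}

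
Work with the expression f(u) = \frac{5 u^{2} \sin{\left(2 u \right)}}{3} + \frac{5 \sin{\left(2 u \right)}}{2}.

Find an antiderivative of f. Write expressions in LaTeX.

An antiderivative is F(u) = - \frac{5 \left(u^{2} \cos{\left(2 u \right)} - u \sin{\left(2 u \right)} + \cos{\left(2 u \right)}\right)}{6}.

Integrate term by term and add the pieces.
Check: d/du[- \frac{5 \left(u^{2} \cos{\left(2 u \right)} - u \sin{\left(2 u \right)} + \cos{\left(2 u \right)}\right)}{6}] = \frac{5 u^{2} \sin{\left(2 u \right)}}{3} + \frac{5 \sin{\left(2 u \right)}}{2} = f(u).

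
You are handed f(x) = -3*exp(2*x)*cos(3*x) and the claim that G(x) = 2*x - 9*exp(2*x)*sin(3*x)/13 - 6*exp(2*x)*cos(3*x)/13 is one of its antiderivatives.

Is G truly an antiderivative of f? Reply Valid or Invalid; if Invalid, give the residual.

d/dx[G] = -3*exp(2*x)*cos(3*x) + 2
d/dx[G] - f(x) = 2 != 0.

Invalid: d/dx[G] - f = 2, which is not 0.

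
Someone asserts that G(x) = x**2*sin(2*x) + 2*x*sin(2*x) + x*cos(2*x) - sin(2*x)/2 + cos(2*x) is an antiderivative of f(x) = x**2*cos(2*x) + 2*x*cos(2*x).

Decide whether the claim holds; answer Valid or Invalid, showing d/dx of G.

Invalid: d/dx[G] - f = x**2*cos(2*x) + 2*x*cos(2*x), which is not 0.

d/dx[G] = 2*x**2*cos(2*x) + 4*x*cos(2*x)
d/dx[G] - f(x) = x**2*cos(2*x) + 2*x*cos(2*x) != 0.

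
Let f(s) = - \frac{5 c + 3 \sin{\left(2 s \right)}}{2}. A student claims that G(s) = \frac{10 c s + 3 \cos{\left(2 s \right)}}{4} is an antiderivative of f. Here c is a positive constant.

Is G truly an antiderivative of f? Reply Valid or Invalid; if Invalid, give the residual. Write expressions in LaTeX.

Invalid: d/ds[G] - f = 5 c, which is not 0.

d/ds[G] = \frac{5 c}{2} - \frac{3 \sin{\left(2 s \right)}}{2}
d/ds[G] - f(s) = 5 c != 0.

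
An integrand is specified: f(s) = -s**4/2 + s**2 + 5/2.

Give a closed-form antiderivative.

Integrate term by term and add the pieces.
Check: d/ds[-s**5/10 + s**3/3 + 5*s/2] = -s**4/2 + s**2 + 5/2 = f(s).

An antiderivative is F(s) = -s**5/10 + s**3/3 + 5*s/2.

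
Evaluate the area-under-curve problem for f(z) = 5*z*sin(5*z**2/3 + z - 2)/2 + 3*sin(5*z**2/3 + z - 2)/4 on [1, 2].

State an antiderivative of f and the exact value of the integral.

The substitution u = 5*z**2/3 + z - 2 works: f is exactly (dF/du)*(du/dz) for that inner function.
F(z) = -3*cos(5*z**2/3 + z - 2)/4 is an antiderivative of f.
Check: d/dz[-3*cos(5*z**2/3 + z - 2)/4] = 5*z*sin(5*z**2/3 + z - 2)/2 + 3*sin(5*z**2/3 + z - 2)/4 = f(z).
F(2) = -3*cos(20/3)/4; F(1) = -3*cos(2/3)/4.
Integral = F(2) - F(1) = -3*cos(20/3)/4 + 3*cos(2/3)/4.

Antiderivative: F(z) = -3*cos(5*z**2/3 + z - 2)/4; value = -3*cos(20/3)/4 + 3*cos(2/3)/4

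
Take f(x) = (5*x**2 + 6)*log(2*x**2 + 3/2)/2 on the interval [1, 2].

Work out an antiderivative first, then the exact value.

Antiderivative: F(x) = -5*x**3/9 - 19*x/4 + (5*x**3/6 + 3*x)*log(2*x**2 + 3/2) + 19*sqrt(3)*atan(2*sqrt(3)*x/3)/8; value = -311/36 - 23*log(7/2)/6 - 19*sqrt(3)*atan(2*sqrt(3)/3)/8 + 19*sqrt(3)*atan(4*sqrt(3)/3)/8 + 38*log(19/2)/3

A candidate is checked by its d/dx: the result must match f(x).
F(x) = -5*x**3/9 - 19*x/4 + (5*x**3/6 + 3*x)*log(2*x**2 + 3/2) + 19*sqrt(3)*atan(2*sqrt(3)*x/3)/8 is an antiderivative of f.
Check: d/dx[-5*x**3/9 - 19*x/4 + (5*x**3/6 + 3*x)*log(2*x**2 + 3/2) + 19*sqrt(3)*atan(2*sqrt(3)*x/3)/8] = 5*x**2*log(2*x**2 + 3/2)/2 + 3*log(2*x**2 + 3/2), which equals f(x).
F(2) = -251/18 + 19*sqrt(3)*atan(4*sqrt(3)/3)/8 + 38*log(19/2)/3; F(1) = -191/36 + 19*sqrt(3)*atan(2*sqrt(3)/3)/8 + 23*log(7/2)/6.
Integral = F(2) - F(1) = -311/36 - 23*log(7/2)/6 - 19*sqrt(3)*atan(2*sqrt(3)/3)/8 + 19*sqrt(3)*atan(4*sqrt(3)/3)/8 + 38*log(19/2)/3.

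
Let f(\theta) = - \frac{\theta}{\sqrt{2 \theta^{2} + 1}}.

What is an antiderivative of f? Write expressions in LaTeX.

An antiderivative is F(\theta) = - \frac{\sqrt{2 \theta^{2} + 1}}{2}.

The substitution u = 2 \theta^{2} + 1 works: f is exactly (dF/du)*(du/d\theta) for that inner function.
Check: d/d\theta[- \frac{\sqrt{2 \theta^{2} + 1}}{2}] = - \frac{\theta}{\sqrt{2 \theta^{2} + 1}} = f(\theta).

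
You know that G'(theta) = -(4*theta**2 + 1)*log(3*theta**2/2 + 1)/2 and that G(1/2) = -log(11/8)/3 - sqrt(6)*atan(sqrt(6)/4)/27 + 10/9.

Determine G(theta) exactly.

Differentiate the proposed G(theta) back; it has to land on the given G'(theta).
A general antiderivative is 4*theta**3/9 + theta/9 + (-2*theta**3/3 - theta/2)*log(3*theta**2/2 + 1) - sqrt(6)*atan(sqrt(6)*theta/2)/27 + C.
The condition gives C = -log(11/8)/3 - sqrt(6)*atan(sqrt(6)/4)/27 + 10/9 - (-log(11/8)/3 - sqrt(6)*atan(sqrt(6)/4)/27 + 1/9) = 1.
So G(theta) = -2*theta**3*log(3*theta**2/2 + 1)/3 + 4*theta**3/9 - theta*log(3*theta**2/2 + 1)/2 + theta/9 - sqrt(6)*atan(sqrt(6)*theta/2)/27 + 1.
Check: d/dtheta[-2*theta**3*log(3*theta**2/2 + 1)/3 + 4*theta**3/9 - theta*log(3*theta**2/2 + 1)/2 + theta/9 - sqrt(6)*atan(sqrt(6)*theta/2)/27 + 1] = -2*theta**2*log(3*theta**2/2 + 1) - log(3*theta**2/2 + 1)/2, which equals G'(theta).

G(theta) = -2*theta**3*log(3*theta**2/2 + 1)/3 + 4*theta**3/9 - theta*log(3*theta**2/2 + 1)/2 + theta/9 - sqrt(6)*atan(sqrt(6)*theta/2)/27 + 1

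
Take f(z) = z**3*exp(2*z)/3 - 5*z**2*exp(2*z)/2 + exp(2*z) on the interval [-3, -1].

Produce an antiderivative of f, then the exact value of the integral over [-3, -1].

Antiderivative: F(z) = (2*z**3 - 18*z**2 + 18*z - 3)*exp(2*z)/12; value = -41*exp(-2)/12 + 91*exp(-6)/4

f has the shape u'v + uv' for u = z**3/6 - 3*z**2/2 + 3*z/2 - 1/4 and v = exp(2*z) — it is the derivative of the product u*v.
F(z) = (2*z**3 - 18*z**2 + 18*z - 3)*exp(2*z)/12 is an antiderivative of f.
Check: d/dz[(2*z**3 - 18*z**2 + 18*z - 3)*exp(2*z)/12] = z**3*exp(2*z)/3 - 5*z**2*exp(2*z)/2 + exp(2*z) = f(z).
F(-1) = -41*exp(-2)/12; F(-3) = -91*exp(-6)/4.
Integral = F(-1) - F(-3) = -41*exp(-2)/12 + 91*exp(-6)/4.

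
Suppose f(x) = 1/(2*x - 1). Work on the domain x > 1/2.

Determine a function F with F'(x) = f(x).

Since d/dx undoes antidifferentiation here, F'(x) = f(x) is required of F(x).
Check: d/dx[log(4*x - 2)/2] = 1/(2*x - 1) = f(x).

An antiderivative is F(x) = log(4*x - 2)/2.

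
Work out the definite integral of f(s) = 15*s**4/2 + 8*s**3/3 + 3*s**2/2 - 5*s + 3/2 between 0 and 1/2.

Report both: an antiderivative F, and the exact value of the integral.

Antiderivative: F(s) = (9*s**5 + 4*s**4 + 3*s**3 - 15*s**2 + 9*s - 24)/6; value = 53/192

Integrate term by term and add the pieces.
F(s) = (9*s**5 + 4*s**4 + 3*s**3 - 15*s**2 + 9*s - 24)/6 is an antiderivative of f.
Check: d/ds[(9*s**5 + 4*s**4 + 3*s**3 - 15*s**2 + 9*s - 24)/6] = 15*s**4/2 + 8*s**3/3 + 3*s**2/2 - 5*s + 3/2 = f(s).
F(1/2) = -715/192; F(0) = -4.
Integral = F(1/2) - F(0) = 53/192.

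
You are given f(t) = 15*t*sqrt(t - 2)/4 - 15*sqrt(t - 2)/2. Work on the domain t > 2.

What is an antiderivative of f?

An antiderivative is F(t) = 3*t**2*sqrt(t - 2)/2 - 6*t*sqrt(t - 2) + 6*sqrt(t - 2).

The integrand splits into summands that can be handled one at a time.
Check: d/dt[3*t**2*sqrt(t - 2)/2 - 6*t*sqrt(t - 2) + 6*sqrt(t - 2)] = (15*t**2 - 60*t + 60)/(4*sqrt(t - 2)), which equals f(t).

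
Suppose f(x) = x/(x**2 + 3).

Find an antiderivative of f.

An antiderivative is F(x) = log(2*x**2 + 6)/2.

f matches the chain-rule pattern g'(h)*h' with inner function h(x) = 2*x**2 + 6; substituting u = h(x) collapses the integral.
Check: d/dx[log(2*x**2 + 6)/2] = x/(x**2 + 3) = f(x).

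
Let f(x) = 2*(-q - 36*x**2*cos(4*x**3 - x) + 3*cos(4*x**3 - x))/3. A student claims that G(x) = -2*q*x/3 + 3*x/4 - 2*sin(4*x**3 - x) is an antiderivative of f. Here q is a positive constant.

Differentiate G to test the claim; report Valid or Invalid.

Invalid: d/dx[G] - f = 3/4, which is not 0.

d/dx[G] = -2*q/3 - 24*x**2*cos(4*x**3 - x) + 2*cos(4*x**3 - x) + 3/4
d/dx[G] - f(x) = 3/4 != 0.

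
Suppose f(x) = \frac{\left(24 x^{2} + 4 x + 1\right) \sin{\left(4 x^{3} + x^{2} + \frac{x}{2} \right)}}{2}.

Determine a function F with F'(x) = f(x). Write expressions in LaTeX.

The substitution u = 4 x^{3} + x^{2} + \frac{x}{2} works: f is exactly (dF/du)*(du/dx) for that inner function.
Check: d/dx[- \cos{\left(4 x^{3} + x^{2} + \frac{x}{2} \right)}] = 12 x^{2} \sin{\left(4 x^{3} + x^{2} + \frac{x}{2} \right)} + 2 x \sin{\left(4 x^{3} + x^{2} + \frac{x}{2} \right)} + \frac{\sin{\left(4 x^{3} + x^{2} + \frac{x}{2} \right)}}{2}, which equals f(x).

An antiderivative is F(x) = - \cos{\left(4 x^{3} + x^{2} + \frac{x}{2} \right)}.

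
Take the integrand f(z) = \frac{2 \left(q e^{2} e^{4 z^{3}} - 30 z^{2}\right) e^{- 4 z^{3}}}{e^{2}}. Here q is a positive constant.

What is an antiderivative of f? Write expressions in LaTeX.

An antiderivative is F(z) = 2 q z + \frac{5 e^{- 4 z^{3}}}{e^{2}}.

Any candidate F(z) must reproduce f(z) exactly when differentiated.
Check: d/dz[2 q z + \frac{5 e^{- 4 z^{3}}}{e^{2}}] = \frac{\left(2 q e^{2} e^{4 z^{3}} - 60 z^{2}\right) e^{- 4 z^{3}}}{e^{2}}, which equals f(z).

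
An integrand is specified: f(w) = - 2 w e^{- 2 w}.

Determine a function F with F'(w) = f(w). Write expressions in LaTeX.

An antiderivative is F(w) = \frac{\left(2 w + 1\right) e^{- 2 w}}{2}.

Recognize the product-rule pattern: f = u'v + uv' with u = w + \frac{1}{2}, v = e^{- 2 w}, so integration by parts undoes it.
Check: d/dw[\frac{\left(2 w + 1\right) e^{- 2 w}}{2}] = - 2 w e^{- 2 w} = f(w).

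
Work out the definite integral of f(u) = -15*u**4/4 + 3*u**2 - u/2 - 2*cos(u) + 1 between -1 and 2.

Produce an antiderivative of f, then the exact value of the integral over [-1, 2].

Antiderivative: F(u) = (-3*u**5 + 4*u**3 - u**2 + 4*u - 8*sin(u))/4; value = -27/2 - 2*sin(2) - 2*sin(1)

Integrate term by term and add the pieces.
F(u) = (-3*u**5 + 4*u**3 - u**2 + 4*u - 8*sin(u))/4 is an antiderivative of f.
Check: d/du[(-3*u**5 + 4*u**3 - u**2 + 4*u - 8*sin(u))/4] = -15*u**4/4 + 3*u**2 - u/2 - 2*cos(u) + 1 = f(u).
F(2) = -15 - 2*sin(2); F(-1) = -3/2 + 2*sin(1).
Integral = F(2) - F(-1) = -27/2 - 2*sin(2) - 2*sin(1).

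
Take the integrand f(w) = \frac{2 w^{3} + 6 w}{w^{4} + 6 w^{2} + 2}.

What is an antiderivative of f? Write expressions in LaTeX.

The substitution u = \frac{2 w^{4}}{3} + 4 w^{2} + \frac{4}{3} works: f is exactly (dF/du)*(du/dw) for that inner function.
Check: d/dw[\frac{\log{\left(\frac{w^{4}}{3} + 2 w^{2} + \frac{2}{3} \right)}}{2}] = \frac{2 w^{3} + 6 w}{w^{4} + 6 w^{2} + 2} = f(w).

An antiderivative is F(w) = \frac{\log{\left(\frac{w^{4}}{3} + 2 w^{2} + \frac{2}{3} \right)}}{2}.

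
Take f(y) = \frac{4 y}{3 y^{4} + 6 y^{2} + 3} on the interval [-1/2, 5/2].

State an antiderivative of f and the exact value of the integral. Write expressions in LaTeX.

Antiderivative: F(y) = - \frac{2}{3 \left(y^{2} + 1\right)}; value = \frac{64}{145}

The substitution u = 2 y^{2} + 2 works: f is exactly (dF/du)*(du/dy) for that inner function.
F(y) = - \frac{2}{3 \left(y^{2} + 1\right)} is an antiderivative of f.
Check: d/dy[- \frac{2}{3 \left(y^{2} + 1\right)}] = \frac{4 y}{3 y^{4} + 6 y^{2} + 3} = f(y).
F(5/2) = - \frac{8}{87}; F(-1/2) = - \frac{8}{15}.
Integral = F(5/2) - F(-1/2) = \frac{64}{145}.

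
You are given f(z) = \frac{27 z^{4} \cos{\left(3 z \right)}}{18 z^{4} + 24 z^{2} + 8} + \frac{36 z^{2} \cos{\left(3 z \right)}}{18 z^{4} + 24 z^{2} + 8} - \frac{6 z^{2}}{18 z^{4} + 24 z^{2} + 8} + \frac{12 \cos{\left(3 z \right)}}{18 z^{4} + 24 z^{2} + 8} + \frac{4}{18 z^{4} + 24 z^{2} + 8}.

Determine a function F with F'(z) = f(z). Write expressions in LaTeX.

The integrand splits into summands that can be handled one at a time.
Check: d/dz[\frac{z}{3 z^{2} + 2} + \frac{\sin{\left(3 z \right)}}{2}] = \frac{27 z^{4} \cos{\left(3 z \right)} + 36 z^{2} \cos{\left(3 z \right)} - 6 z^{2} + 12 \cos{\left(3 z \right)} + 4}{18 z^{4} + 24 z^{2} + 8}, which equals f(z).

An antiderivative is F(z) = \frac{z}{3 z^{2} + 2} + \frac{\sin{\left(3 z \right)}}{2}.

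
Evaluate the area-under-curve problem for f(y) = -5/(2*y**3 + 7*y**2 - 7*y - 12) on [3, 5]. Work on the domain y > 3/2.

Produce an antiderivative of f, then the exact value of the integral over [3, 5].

Antiderivative: F(y) = (-6*log(y - 3/2) + 11*log(y + 1) - 5*log(y + 4))/33; value = -log(4)/3 - 5*log(9)/33 - 2*log(7/2)/11 + 2*log(3/2)/11 + 5*log(7)/33 + log(6)/3

The denominator factors as (y + 1)*(y + 4)*(2*y - 3); partial fractions split f into directly integrable pieces: -4/(11*(2*y - 3)) - 5/(33*(y + 4)) + 1/(3*(y + 1)).
F(y) = (-6*log(y - 3/2) + 11*log(y + 1) - 5*log(y + 4))/33 is an antiderivative of f.
Check: d/dy[(-6*log(y - 3/2) + 11*log(y + 1) - 5*log(y + 4))/33] = -5/(2*y**3 + 7*y**2 - 7*y - 12) = f(y).
F(5) = -5*log(9)/33 - 2*log(7/2)/11 + log(6)/3; F(3) = -5*log(7)/33 - 2*log(3/2)/11 + log(4)/3.
Integral = F(5) - F(3) = -log(4)/3 - 5*log(9)/33 - 2*log(7/2)/11 + 2*log(3/2)/11 + 5*log(7)/33 + log(6)/3.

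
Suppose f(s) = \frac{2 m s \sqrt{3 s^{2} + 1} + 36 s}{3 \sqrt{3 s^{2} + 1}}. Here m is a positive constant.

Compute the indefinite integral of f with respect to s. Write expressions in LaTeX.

Since d/ds undoes antidifferentiation here, F'(s) = f(s) is required of F(s).
Check: d/ds[\frac{m s^{2} + 12 \sqrt{3 s^{2} + 1}}{3}] = \frac{2 m s \sqrt{3 s^{2} + 1} + 36 s}{3 \sqrt{3 s^{2} + 1}} = f(s).

F(s) = \frac{m s^{2} + 12 \sqrt{3 s^{2} + 1}}{3} + C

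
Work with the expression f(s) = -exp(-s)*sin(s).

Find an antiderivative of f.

An antiderivative is F(s) = (sin(s) + cos(s))*exp(-s)/2.

A candidate is checked by its d/ds: the result must match f(s).
Check: d/ds[(sin(s) + cos(s))*exp(-s)/2] = -exp(-s)*sin(s) = f(s).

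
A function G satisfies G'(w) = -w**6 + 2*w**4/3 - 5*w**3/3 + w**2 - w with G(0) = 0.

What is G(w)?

G(w) = w**2*(-60*w**5 + 56*w**3 - 175*w**2 + 140*w - 210)/420

Integrate term by term and add the pieces.
A general antiderivative is -w**7/7 + 2*w**5/15 - 5*w**4/12 + w**3/3 - w**2/2 + C.
The condition gives C = 0 - (0) = 0.
So G(w) = w**2*(-60*w**5 + 56*w**3 - 175*w**2 + 140*w - 210)/420.
Check: d/dw[w**2*(-60*w**5 + 56*w**3 - 175*w**2 + 140*w - 210)/420] = -w**6 + 2*w**4/3 - 5*w**3/3 + w**2 - w = G'(w).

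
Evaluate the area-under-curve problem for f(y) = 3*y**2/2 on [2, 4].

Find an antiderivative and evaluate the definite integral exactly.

Recover f(y) by differentiating a candidate F(y); any mismatch rules it out.
F(y) = y**3/2 is an antiderivative of f.
Check: d/dy[y**3/2] = 3*y**2/2 = f(y).
F(4) = 32; F(2) = 4.
Integral = F(4) - F(2) = 28.

Antiderivative: F(y) = y**3/2; value = 28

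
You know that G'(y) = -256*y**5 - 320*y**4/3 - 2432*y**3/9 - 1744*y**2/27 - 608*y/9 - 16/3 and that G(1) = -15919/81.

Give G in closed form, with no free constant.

G(y) = -(3456*y**6 + 1728*y**5 + 5472*y**4 + 1744*y**3 + 2736*y**2 + 432*y + 351)/81

The substitution u = -4*y**2 - 2*y/3 - 2 works: G'(y) is exactly (dG/du)*(du/dy) for that inner function.
A general antiderivative is 2*(-4*y**2 - 2*y/3 - 2)**3/3 + C.
The condition gives C = -15919/81 - (-16000/81) = 1.
So G(y) = -(3456*y**6 + 1728*y**5 + 5472*y**4 + 1744*y**3 + 2736*y**2 + 432*y + 351)/81.
Check: d/dy[-(3456*y**6 + 1728*y**5 + 5472*y**4 + 1744*y**3 + 2736*y**2 + 432*y + 351)/81] = -256*y**5 - 320*y**4/3 - 2432*y**3/9 - 1744*y**2/27 - 608*y/9 - 16/3 = G'(y).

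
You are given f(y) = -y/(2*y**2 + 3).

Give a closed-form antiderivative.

f matches the chain-rule pattern g'(h)*h' with inner function h(y) = 4*y**2 + 6; substituting u = h(y) collapses the integral.
Check: d/dy[-log(4*y**2 + 6)/4] = -y/(2*y**2 + 3) = f(y).

An antiderivative is F(y) = -log(4*y**2 + 6)/4.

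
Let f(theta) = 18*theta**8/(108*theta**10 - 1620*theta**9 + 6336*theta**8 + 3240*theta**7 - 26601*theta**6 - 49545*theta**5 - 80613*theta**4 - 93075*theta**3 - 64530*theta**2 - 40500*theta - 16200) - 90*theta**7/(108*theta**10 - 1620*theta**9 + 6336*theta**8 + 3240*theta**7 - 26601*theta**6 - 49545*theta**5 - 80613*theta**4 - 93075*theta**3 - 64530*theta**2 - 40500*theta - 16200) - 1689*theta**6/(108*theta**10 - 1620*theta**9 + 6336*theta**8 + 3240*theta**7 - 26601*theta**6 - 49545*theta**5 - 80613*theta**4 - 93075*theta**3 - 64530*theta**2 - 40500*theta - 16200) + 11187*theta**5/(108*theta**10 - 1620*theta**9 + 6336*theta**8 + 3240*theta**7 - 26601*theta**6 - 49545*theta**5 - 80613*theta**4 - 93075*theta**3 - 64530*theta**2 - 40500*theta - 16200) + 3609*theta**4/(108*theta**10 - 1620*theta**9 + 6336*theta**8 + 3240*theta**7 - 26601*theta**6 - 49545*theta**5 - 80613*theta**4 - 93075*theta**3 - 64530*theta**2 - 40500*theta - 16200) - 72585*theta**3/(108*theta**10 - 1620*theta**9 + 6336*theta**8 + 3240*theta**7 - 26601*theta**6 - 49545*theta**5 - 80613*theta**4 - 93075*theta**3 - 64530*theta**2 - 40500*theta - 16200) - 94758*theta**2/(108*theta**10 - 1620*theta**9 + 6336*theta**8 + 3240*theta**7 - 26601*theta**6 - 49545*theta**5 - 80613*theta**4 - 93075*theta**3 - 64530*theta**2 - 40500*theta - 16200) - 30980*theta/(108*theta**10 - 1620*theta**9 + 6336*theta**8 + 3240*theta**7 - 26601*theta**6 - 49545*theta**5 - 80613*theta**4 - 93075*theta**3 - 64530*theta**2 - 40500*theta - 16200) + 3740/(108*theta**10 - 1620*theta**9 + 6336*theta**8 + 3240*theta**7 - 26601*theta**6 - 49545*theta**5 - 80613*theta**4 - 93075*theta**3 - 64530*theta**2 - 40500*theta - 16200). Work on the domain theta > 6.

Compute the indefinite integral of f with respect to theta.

The integrand splits into summands that can be handled one at a time.
Check: d/dtheta[-theta/(6*theta**2 + 5) + 2/(3*theta**4 - 30*theta**3 + 39*theta**2 + 180*theta + 108) - 5/(6*theta**2 + 5)] = (18*theta**8 - 90*theta**7 - 1689*theta**6 + 11187*theta**5 + 3609*theta**4 - 72585*theta**3 - 94758*theta**2 - 30980*theta + 3740)/(108*theta**10 - 1620*theta**9 + 6336*theta**8 + 3240*theta**7 - 26601*theta**6 - 49545*theta**5 - 80613*theta**4 - 93075*theta**3 - 64530*theta**2 - 40500*theta - 16200), which equals f(theta).

F(theta) = -theta/(6*theta**2 + 5) + 2/(3*theta**4 - 30*theta**3 + 39*theta**2 + 180*theta + 108) - 5/(6*theta**2 + 5) + C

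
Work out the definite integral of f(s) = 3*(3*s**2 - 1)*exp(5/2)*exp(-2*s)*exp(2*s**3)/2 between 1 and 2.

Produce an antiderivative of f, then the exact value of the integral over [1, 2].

Antiderivative: F(s) = 3*exp(5/2)*exp(-2*s)*exp(2*s**3)/4; value = -3*exp(5/2)/4 + 3*exp(29/2)/4

The substitution u = 2*s**3 - 2*s + 5/2 works: f is exactly (dF/du)*(du/ds) for that inner function.
F(s) = 3*exp(5/2)*exp(-2*s)*exp(2*s**3)/4 is an antiderivative of f.
Check: d/ds[3*exp(5/2)*exp(-2*s)*exp(2*s**3)/4] = (9*s**2*exp(5/2)*exp(2*s**3) - 3*exp(5/2)*exp(2*s**3))*exp(-2*s)/2, which equals f(s).
F(2) = 3*exp(29/2)/4; F(1) = 3*exp(5/2)/4.
Integral = F(2) - F(1) = -3*exp(5/2)/4 + 3*exp(29/2)/4.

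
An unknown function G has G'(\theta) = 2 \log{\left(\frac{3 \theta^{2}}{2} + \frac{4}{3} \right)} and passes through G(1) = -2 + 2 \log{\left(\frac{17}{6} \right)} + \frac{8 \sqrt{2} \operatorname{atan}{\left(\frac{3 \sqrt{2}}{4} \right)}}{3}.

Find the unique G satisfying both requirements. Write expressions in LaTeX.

G(\theta) = \frac{2 \left(3 \theta \log{\left(\frac{3 \theta^{2}}{2} + \frac{4}{3} \right)} - 6 \theta + 4 \sqrt{2} \operatorname{atan}{\left(\frac{3 \sqrt{2} \theta}{4} \right)} + 3\right)}{3}

Check a candidate G(\theta) by differentiating: d/d\theta[G] must match the given G'(\theta).
A general antiderivative is 2 \theta \log{\left(\frac{3 \theta^{2}}{2} + \frac{4}{3} \right)} - 4 \theta + \frac{8 \sqrt{2} \operatorname{atan}{\left(\frac{3 \sqrt{2} \theta}{4} \right)}}{3} + C.
The condition gives C = -2 + 2 \log{\left(\frac{17}{6} \right)} + \frac{8 \sqrt{2} \operatorname{atan}{\left(\frac{3 \sqrt{2}}{4} \right)}}{3} - (-4 + 2 \log{\left(\frac{17}{6} \right)} + \frac{8 \sqrt{2} \operatorname{atan}{\left(\frac{3 \sqrt{2}}{4} \right)}}{3}) = 2.
So G(\theta) = \frac{2 \left(3 \theta \log{\left(\frac{3 \theta^{2}}{2} + \frac{4}{3} \right)} - 6 \theta + 4 \sqrt{2} \operatorname{atan}{\left(\frac{3 \sqrt{2} \theta}{4} \right)} + 3\right)}{3}.
Check: d/d\theta[\frac{2 \left(3 \theta \log{\left(\frac{3 \theta^{2}}{2} + \frac{4}{3} \right)} - 6 \theta + 4 \sqrt{2} \operatorname{atan}{\left(\frac{3 \sqrt{2} \theta}{4} \right)} + 3\right)}{3}] = 2 \log{\left(9 \theta^{2} + 8 \right)} - 2 \log{\left(6 \right)}, which equals G'(\theta).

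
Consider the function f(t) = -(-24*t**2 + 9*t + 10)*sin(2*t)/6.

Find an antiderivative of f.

An antiderivative is F(t) = -2*t**2*cos(2*t) + 2*t*sin(2*t) + 3*t*cos(2*t)/4 - 3*sin(2*t)/8 + 11*cos(2*t)/6.

Recover f(t) by differentiating a candidate F(t); any mismatch rules it out.
Check: d/dt[-2*t**2*cos(2*t) + 2*t*sin(2*t) + 3*t*cos(2*t)/4 - 3*sin(2*t)/8 + 11*cos(2*t)/6] = 4*t**2*sin(2*t) - 3*t*sin(2*t)/2 - 5*sin(2*t)/3, which equals f(t).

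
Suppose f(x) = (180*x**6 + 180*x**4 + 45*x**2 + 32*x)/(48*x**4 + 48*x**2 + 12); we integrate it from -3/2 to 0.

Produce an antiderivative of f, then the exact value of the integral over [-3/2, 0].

Whatever form F(x) takes, F'(x) = f(x) is non-negotiable.
F(x) = (30*x**5 + 15*x**3 - 24*x**2 - 20)/(24*x**2 + 12) is an antiderivative of f.
Check: d/dx[(30*x**5 + 15*x**3 - 24*x**2 - 20)/(24*x**2 + 12)] = (180*x**6 + 180*x**4 + 45*x**2 + 32*x)/(48*x**4 + 48*x**2 + 12) = f(x).
F(0) = -5/3; F(-3/2) = -5639/1056.
Integral = F(0) - F(-3/2) = 1293/352.

Antiderivative: F(x) = (30*x**5 + 15*x**3 - 24*x**2 - 20)/(24*x**2 + 12); value = 1293/352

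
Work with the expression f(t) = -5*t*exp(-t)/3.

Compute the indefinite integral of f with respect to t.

F(t) = 5*(t + 1)*exp(-t)/3 + C

Recognize the product-rule pattern: f = u'v + uv' with u = 5*t/3 + 5/3, v = exp(-t), so integration by parts undoes it.
Check: d/dt[5*(t + 1)*exp(-t)/3] = -5*t*exp(-t)/3 = f(t).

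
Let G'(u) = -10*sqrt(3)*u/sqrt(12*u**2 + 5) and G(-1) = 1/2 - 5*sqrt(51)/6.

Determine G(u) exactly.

G(u) = 1/2 - 5*sqrt(4*u**2 + 5/3)/2

The substitution w = 4*u**2 + 5/3 works: G'(u) is exactly (dG/dw)*(dw/du) for that inner function.
A general antiderivative is -5*sqrt(4*u**2 + 5/3)/2 + C.
The condition gives C = 1/2 - 5*sqrt(51)/6 - (-5*sqrt(51)/6) = 1/2.
So G(u) = 1/2 - 5*sqrt(4*u**2 + 5/3)/2.
Check: d/du[1/2 - 5*sqrt(4*u**2 + 5/3)/2] = -10*sqrt(3)*u/sqrt(12*u**2 + 5) = G'(u).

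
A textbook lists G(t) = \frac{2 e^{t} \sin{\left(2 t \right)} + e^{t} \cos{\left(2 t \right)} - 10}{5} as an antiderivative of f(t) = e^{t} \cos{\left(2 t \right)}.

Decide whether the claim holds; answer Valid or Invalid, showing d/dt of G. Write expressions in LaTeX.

d/dt[G] = e^{t} \cos{\left(2 t \right)}
This equals f(t) exactly, so the claim holds.

Valid. The derivative of G reproduces f.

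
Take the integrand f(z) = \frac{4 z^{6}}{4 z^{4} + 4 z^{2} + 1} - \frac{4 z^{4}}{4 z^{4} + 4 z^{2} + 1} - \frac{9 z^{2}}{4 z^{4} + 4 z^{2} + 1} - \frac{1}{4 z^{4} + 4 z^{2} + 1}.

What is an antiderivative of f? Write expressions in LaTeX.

An antiderivative is F(z) = \frac{z \left(2 z^{4} - 11 z^{2} - 3\right)}{3 \left(2 z^{2} + 1\right)}.

Integrate term by term and add the pieces.
Check: d/dz[\frac{z \left(2 z^{4} - 11 z^{2} - 3\right)}{3 \left(2 z^{2} + 1\right)}] = \frac{4 z^{6} - 4 z^{4} - 9 z^{2} - 1}{4 z^{4} + 4 z^{2} + 1}, which equals f(z).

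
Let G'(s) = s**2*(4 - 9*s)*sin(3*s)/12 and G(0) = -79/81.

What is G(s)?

The proposed G(s) is checked by its d/ds: the result must match the given G'(s).
A general antiderivative is s**3*cos(3*s)/4 - s**2*sin(3*s)/4 - s**2*cos(3*s)/9 + 2*s*sin(3*s)/27 - s*cos(3*s)/6 + sin(3*s)/18 + 2*cos(3*s)/81 + C.
The condition gives C = -79/81 - (2/81) = -1.
So G(s) = s**3*cos(3*s)/4 - s**2*sin(3*s)/4 - s**2*cos(3*s)/9 + 2*s*sin(3*s)/27 - s*cos(3*s)/6 + sin(3*s)/18 + 2*cos(3*s)/81 - 1.
Check: d/ds[s**3*cos(3*s)/4 - s**2*sin(3*s)/4 - s**2*cos(3*s)/9 + 2*s*sin(3*s)/27 - s*cos(3*s)/6 + sin(3*s)/18 + 2*cos(3*s)/81 - 1] = -3*s**3*sin(3*s)/4 + s**2*sin(3*s)/3, which equals G'(s).

G(s) = s**3*cos(3*s)/4 - s**2*sin(3*s)/4 - s**2*cos(3*s)/9 + 2*s*sin(3*s)/27 - s*cos(3*s)/6 + sin(3*s)/18 + 2*cos(3*s)/81 - 1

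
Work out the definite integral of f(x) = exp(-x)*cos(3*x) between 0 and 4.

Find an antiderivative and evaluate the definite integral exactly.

Antiderivative: F(x) = -(-3*sin(3*x) + cos(3*x))*exp(-x)/10; value = 3*exp(-4)*sin(12)/10 - exp(-4)*cos(12)/10 + 1/10

Differentiate the proposed F(x) back; it has to land on f(x) exactly.
F(x) = -(-3*sin(3*x) + cos(3*x))*exp(-x)/10 is an antiderivative of f.
Check: d/dx[-(-3*sin(3*x) + cos(3*x))*exp(-x)/10] = exp(-x)*cos(3*x) = f(x).
F(4) = 3*exp(-4)*sin(12)/10 - exp(-4)*cos(12)/10; F(0) = -1/10.
Integral = F(4) - F(0) = 3*exp(-4)*sin(12)/10 - exp(-4)*cos(12)/10 + 1/10.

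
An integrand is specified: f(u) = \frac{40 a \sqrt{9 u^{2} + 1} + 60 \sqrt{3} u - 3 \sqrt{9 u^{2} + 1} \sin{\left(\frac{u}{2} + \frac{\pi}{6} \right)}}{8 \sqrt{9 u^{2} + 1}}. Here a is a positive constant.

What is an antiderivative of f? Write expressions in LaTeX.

Whatever form F(u) takes, F'(u) = f(u) is non-negotiable.
Check: d/du[5 a u + \frac{5 \sqrt{3 u^{2} + \frac{1}{3}}}{2} + \frac{3 \cos{\left(\frac{u}{2} + \frac{\pi}{6} \right)}}{4}] = \frac{40 a \sqrt{9 u^{2} + 1} + 60 \sqrt{3} u - 3 \sqrt{9 u^{2} + 1} \sin{\left(\frac{u}{2} + \frac{\pi}{6} \right)}}{8 \sqrt{9 u^{2} + 1}} = f(u).

An antiderivative is F(u) = 5 a u + \frac{5 \sqrt{3 u^{2} + \frac{1}{3}}}{2} + \frac{3 \cos{\left(\frac{u}{2} + \frac{\pi}{6} \right)}}{4}.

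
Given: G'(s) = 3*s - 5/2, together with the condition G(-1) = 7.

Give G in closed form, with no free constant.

G(s) = 3*s**2/2 - 5*s/2 + 3

Check a candidate G(s) by differentiating: d/ds[G] must match the given G'(s).
A general antiderivative is 3*s**2/2 - 5*s/2 + 2 + C.
The condition gives C = 7 - (6) = 1.
So G(s) = 3*s**2/2 - 5*s/2 + 3.
Check: d/ds[3*s**2/2 - 5*s/2 + 3] = 3*s - 5/2 = G'(s).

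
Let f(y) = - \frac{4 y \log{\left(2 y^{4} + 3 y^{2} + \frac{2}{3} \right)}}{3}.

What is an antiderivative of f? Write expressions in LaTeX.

An antiderivative is F(y) = - \frac{12 y^{2} \log{\left(2 y^{4} + 3 y^{2} + \frac{2}{3} \right)} - 24 y^{2} - \sqrt{33} \log{\left(y^{2} - \frac{\sqrt{33}}{12} + \frac{3}{4} \right)} + 9 \log{\left(y^{2} - \frac{\sqrt{33}}{12} + \frac{3}{4} \right)} + \sqrt{33} \log{\left(y^{2} + \frac{\sqrt{33}}{12} + \frac{3}{4} \right)} + 9 \log{\left(y^{2} + \frac{\sqrt{33}}{12} + \frac{3}{4} \right)}}{18}.

An antiderivative F(y) passes only if d/dy[F] lands on f(y) exactly.
Check: d/dy[- \frac{12 y^{2} \log{\left(2 y^{4} + 3 y^{2} + \frac{2}{3} \right)} - 24 y^{2} - \sqrt{33} \log{\left(y^{2} - \frac{\sqrt{33}}{12} + \frac{3}{4} \right)} + 9 \log{\left(y^{2} - \frac{\sqrt{33}}{12} + \frac{3}{4} \right)} + \sqrt{33} \log{\left(y^{2} + \frac{\sqrt{33}}{12} + \frac{3}{4} \right)} + 9 \log{\left(y^{2} + \frac{\sqrt{33}}{12} + \frac{3}{4} \right)}}{18}] = - \frac{4 y \log{\left(2 y^{4} + 3 y^{2} + \frac{2}{3} \right)}}{3} = f(y).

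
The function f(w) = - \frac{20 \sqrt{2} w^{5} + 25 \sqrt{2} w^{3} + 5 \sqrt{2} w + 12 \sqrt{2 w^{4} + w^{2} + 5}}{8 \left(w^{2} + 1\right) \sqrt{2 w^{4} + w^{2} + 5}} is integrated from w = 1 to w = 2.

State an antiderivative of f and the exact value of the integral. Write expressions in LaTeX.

A first test for any F(w): its w-derivative must equal f(w) identically.
F(w) = - \frac{5 \sqrt{2} \sqrt{2 w^{4} + w^{2} + 5} + 12 \operatorname{atan}{\left(w \right)}}{8} is an antiderivative of f.
Check: d/dw[- \frac{5 \sqrt{2} \sqrt{2 w^{4} + w^{2} + 5} + 12 \operatorname{atan}{\left(w \right)}}{8}] = \frac{- 20 \sqrt{2} w^{5} - 25 \sqrt{2} w^{3} - 5 \sqrt{2} w - 12 \sqrt{2 w^{4} + w^{2} + 5}}{8 w^{2} \sqrt{2 w^{4} + w^{2} + 5} + 8 \sqrt{2 w^{4} + w^{2} + 5}}, which equals f(w).
F(2) = - \frac{5 \sqrt{82}}{8} - \frac{3 \operatorname{atan}{\left(2 \right)}}{2}; F(1) = - \frac{5}{2} - \frac{3 \pi}{8}.
Integral = F(2) - F(1) = - \frac{5 \sqrt{82}}{8} - \frac{3 \operatorname{atan}{\left(2 \right)}}{2} + \frac{3 \pi}{8} + \frac{5}{2}.

Antiderivative: F(w) = - \frac{5 \sqrt{2} \sqrt{2 w^{4} + w^{2} + 5} + 12 \operatorname{atan}{\left(w \right)}}{8}; value = - \frac{5 \sqrt{82}}{8} - \frac{3 \operatorname{atan}{\left(2 \right)}}{2} + \frac{3 \pi}{8} + \frac{5}{2}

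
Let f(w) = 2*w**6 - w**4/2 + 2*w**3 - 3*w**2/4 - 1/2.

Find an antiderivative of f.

An antiderivative is F(w) = 2*w**7/7 - w**5/10 + w**4/2 - w**3/4 - w/2.

Integrate term by term and add the pieces.
Check: d/dw[2*w**7/7 - w**5/10 + w**4/2 - w**3/4 - w/2] = 2*w**6 - w**4/2 + 2*w**3 - 3*w**2/4 - 1/2 = f(w).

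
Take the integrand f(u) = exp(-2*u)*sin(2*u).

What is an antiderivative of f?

A candidate is checked by its d/du: the result must match f(u).
Check: d/du[-exp(-2*u)*sin(2*u)/4 - exp(-2*u)*cos(2*u)/4] = exp(-2*u)*sin(2*u) = f(u).

An antiderivative is F(u) = -exp(-2*u)*sin(2*u)/4 - exp(-2*u)*cos(2*u)/4.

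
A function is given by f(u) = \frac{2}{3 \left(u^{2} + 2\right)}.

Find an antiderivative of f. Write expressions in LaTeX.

An antiderivative is F(u) = \frac{\sqrt{2} \operatorname{atan}{\left(\frac{\sqrt{2} u}{2} \right)}}{3}.

Differentiate the proposed F(u) back; it has to land on f(u) exactly.
Check: d/du[\frac{\sqrt{2} \operatorname{atan}{\left(\frac{\sqrt{2} u}{2} \right)}}{3}] = \frac{2}{3 u^{2} + 6}, which equals f(u).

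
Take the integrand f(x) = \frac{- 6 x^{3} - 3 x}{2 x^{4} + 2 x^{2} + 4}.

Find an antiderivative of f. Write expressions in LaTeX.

The substitution u = \frac{x^{4}}{2} + \frac{x^{2}}{2} + 1 works: f is exactly (dF/du)*(du/dx) for that inner function.
Check: d/dx[- \frac{3 \log{\left(\frac{x^{4}}{2} + \frac{x^{2}}{2} + 1 \right)}}{4}] = \frac{- 6 x^{3} - 3 x}{2 x^{4} + 2 x^{2} + 4} = f(x).

An antiderivative is F(x) = - \frac{3 \log{\left(\frac{x^{4}}{2} + \frac{x^{2}}{2} + 1 \right)}}{4}.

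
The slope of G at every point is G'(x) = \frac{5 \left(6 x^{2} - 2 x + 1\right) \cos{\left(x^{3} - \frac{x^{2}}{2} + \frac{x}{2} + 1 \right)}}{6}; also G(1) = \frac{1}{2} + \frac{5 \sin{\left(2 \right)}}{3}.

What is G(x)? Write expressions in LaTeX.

G(x) = \frac{5 \sin{\left(x^{3} - \frac{x^{2}}{2} + \frac{x}{2} + 1 \right)}}{3} + \frac{1}{2}

G'(x) matches the chain-rule pattern g'(h)*h' with inner function h(x) = x^{3} - \frac{x^{2}}{2} + \frac{x}{2} + 1; substituting u = h(x) collapses the integral.
A general antiderivative is \frac{5 \sin{\left(x^{3} - \frac{x^{2}}{2} + \frac{x}{2} + 1 \right)}}{3} + C.
The condition gives C = \frac{1}{2} + \frac{5 \sin{\left(2 \right)}}{3} - (\frac{5 \sin{\left(2 \right)}}{3}) = \frac{1}{2}.
So G(x) = \frac{5 \sin{\left(x^{3} - \frac{x^{2}}{2} + \frac{x}{2} + 1 \right)}}{3} + \frac{1}{2}.
Check: d/dx[\frac{5 \sin{\left(x^{3} - \frac{x^{2}}{2} + \frac{x}{2} + 1 \right)}}{3} + \frac{1}{2}] = 5 x^{2} \cos{\left(x^{3} - \frac{x^{2}}{2} + \frac{x}{2} + 1 \right)} - \frac{5 x \cos{\left(x^{3} - \frac{x^{2}}{2} + \frac{x}{2} + 1 \right)}}{3} + \frac{5 \cos{\left(x^{3} - \frac{x^{2}}{2} + \frac{x}{2} + 1 \right)}}{6}, which equals G'(x).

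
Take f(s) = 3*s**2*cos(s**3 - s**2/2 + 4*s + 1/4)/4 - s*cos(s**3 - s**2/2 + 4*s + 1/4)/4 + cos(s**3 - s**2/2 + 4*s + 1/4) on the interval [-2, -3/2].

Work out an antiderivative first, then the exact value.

Antiderivative: F(s) = sin(s**3 - s**2/2 + 4*s + 1/4)/4; value = sin(71/4)/4 - sin(41/4)/4

f matches the chain-rule pattern g'(h)*h' with inner function h(s) = s**3 - s**2/2 + 4*s + 1/4; substituting u = h(s) collapses the integral.
F(s) = sin(s**3 - s**2/2 + 4*s + 1/4)/4 is an antiderivative of f.
Check: d/ds[sin(s**3 - s**2/2 + 4*s + 1/4)/4] = 3*s**2*cos(s**3 - s**2/2 + 4*s + 1/4)/4 - s*cos(s**3 - s**2/2 + 4*s + 1/4)/4 + cos(s**3 - s**2/2 + 4*s + 1/4) = f(s).
F(-3/2) = -sin(41/4)/4; F(-2) = -sin(71/4)/4.
Integral = F(-3/2) - F(-2) = sin(71/4)/4 - sin(41/4)/4.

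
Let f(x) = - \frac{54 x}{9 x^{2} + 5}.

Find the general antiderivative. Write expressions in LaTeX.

F(x) = - 3 \log{\left(3 x^{2} + \frac{5}{3} \right)} + C

The substitution u = 3 x^{2} + \frac{5}{3} works: f is exactly (dF/du)*(du/dx) for that inner function.
Check: d/dx[- 3 \log{\left(3 x^{2} + \frac{5}{3} \right)}] = - \frac{54 x}{9 x^{2} + 5} = f(x).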